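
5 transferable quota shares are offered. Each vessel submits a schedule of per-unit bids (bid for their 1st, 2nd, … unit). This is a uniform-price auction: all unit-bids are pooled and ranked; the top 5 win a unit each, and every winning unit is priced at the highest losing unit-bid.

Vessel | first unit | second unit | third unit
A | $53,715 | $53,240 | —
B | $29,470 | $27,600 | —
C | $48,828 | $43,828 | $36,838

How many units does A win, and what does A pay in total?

Merging the schedules and taking the best 5: 53,715 (A-1), 53,240 (A-2), 48,828 (C-1), 43,828 (C-2), 36,838 (C-3)
First bid not allocated: $29,470.
A wins 2 unit(s) at $29,470 each.

A: 2 units, pays $58,940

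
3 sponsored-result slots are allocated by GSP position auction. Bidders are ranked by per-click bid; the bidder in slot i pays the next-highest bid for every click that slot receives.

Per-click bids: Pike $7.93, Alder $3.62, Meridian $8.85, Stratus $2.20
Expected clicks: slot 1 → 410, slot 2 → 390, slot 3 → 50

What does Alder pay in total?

Per-click bids in order: $8.85 (Meridian) > $7.93 (Pike) > $3.62 (Alder) > $2.20 (Stratus)
Alder holds slot 3 → pays next bid $2.20 × 50 clicks = $110.00.

Alder pays $110.00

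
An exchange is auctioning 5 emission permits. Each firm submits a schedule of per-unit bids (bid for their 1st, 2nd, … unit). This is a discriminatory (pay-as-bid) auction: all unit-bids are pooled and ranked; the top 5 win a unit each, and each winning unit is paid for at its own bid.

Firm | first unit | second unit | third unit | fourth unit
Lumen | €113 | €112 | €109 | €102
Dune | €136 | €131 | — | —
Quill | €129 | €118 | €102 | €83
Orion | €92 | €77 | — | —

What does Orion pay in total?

Pooled unit-bids ranked (top 5): 136 (Dune-1), 131 (Dune-2), 129 (Quill-1), 118 (Quill-2), 113 (Lumen-1)
Next rejected bid: €112 (not a price — pay-as-bid).
Orion wins no units.

Orion pays €0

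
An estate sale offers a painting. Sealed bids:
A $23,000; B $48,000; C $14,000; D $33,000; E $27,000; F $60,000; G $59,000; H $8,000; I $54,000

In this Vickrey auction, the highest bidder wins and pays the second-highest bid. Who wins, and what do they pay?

Bids ranked: 60,000 (F) > 59,000 (G) > 54,000 (I) > 48,000 (B) > 33,000 (D) > 27,000 (E) > …
F wins with the highest bid; price is set by the runner-up at $59,000.

F pays $59,000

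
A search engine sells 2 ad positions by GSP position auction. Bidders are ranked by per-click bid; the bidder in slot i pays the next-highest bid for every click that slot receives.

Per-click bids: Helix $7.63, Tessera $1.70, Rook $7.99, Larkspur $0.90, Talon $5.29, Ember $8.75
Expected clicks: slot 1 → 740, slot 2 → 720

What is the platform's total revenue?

Per-click bids in order: $8.75 (Ember) > $7.99 (Rook) > $7.63 (Helix) > …
Slot 1: Ember pays $7.99 × 740 = $5912.60
Slot 2: Rook pays $7.63 × 720 = $5493.60
Total = $11406.20

Total revenue: $11406.20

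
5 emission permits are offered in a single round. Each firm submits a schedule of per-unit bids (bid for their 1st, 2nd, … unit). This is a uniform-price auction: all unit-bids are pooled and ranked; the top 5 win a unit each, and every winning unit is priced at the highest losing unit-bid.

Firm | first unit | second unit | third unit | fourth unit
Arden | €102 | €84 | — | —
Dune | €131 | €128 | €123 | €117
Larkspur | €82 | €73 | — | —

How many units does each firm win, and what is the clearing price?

Pooled unit-bids ranked (top 5): 131 (Dune-1), 128 (Dune-2), 123 (Dune-3), 117 (Dune-4), 102 (Arden-1)
The (k+1)-th unit-bid is €84.
Allocation: Arden 1, Dune 4.

Arden 1, Dune 4; clearing price €84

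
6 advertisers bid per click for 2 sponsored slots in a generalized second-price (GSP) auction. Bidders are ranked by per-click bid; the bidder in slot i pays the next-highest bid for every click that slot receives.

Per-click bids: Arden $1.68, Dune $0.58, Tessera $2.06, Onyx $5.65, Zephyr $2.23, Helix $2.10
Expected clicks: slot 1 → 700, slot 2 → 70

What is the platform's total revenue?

Total revenue: $1708.00

Ranked by bid: $5.65 (Onyx) > $2.23 (Zephyr) > $2.10 (Helix) > …
Slot 1: Onyx pays $2.23 × 700 = $1561.00
Slot 2: Zephyr pays $2.10 × 70 = $147.00
Total = $1708.00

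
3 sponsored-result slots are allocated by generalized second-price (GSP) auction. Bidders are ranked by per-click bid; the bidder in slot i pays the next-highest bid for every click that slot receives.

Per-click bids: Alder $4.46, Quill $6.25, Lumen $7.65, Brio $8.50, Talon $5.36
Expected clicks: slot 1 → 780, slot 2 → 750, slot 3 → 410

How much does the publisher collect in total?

Total revenue: $12852.10

Ranked by bid: $8.50 (Brio) > $7.65 (Lumen) > $6.25 (Quill) > $5.36 (Talon) > …
Slot 1: Brio pays $7.65 × 780 = $5967.00
Slot 2: Lumen pays $6.25 × 750 = $4687.50
Slot 3: Quill pays $5.36 × 410 = $2197.60
Total = $12852.10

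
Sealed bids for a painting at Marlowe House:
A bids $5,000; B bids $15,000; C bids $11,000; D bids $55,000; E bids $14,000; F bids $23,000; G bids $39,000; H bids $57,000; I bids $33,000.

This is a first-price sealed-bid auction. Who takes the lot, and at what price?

H pays $57,000

Bids ranked: 57,000 (H) > 55,000 (D) > 39,000 (G) > 33,000 (I) > 23,000 (F) > 15,000 (B) > …
First-price: H pays what they bid, $57,000.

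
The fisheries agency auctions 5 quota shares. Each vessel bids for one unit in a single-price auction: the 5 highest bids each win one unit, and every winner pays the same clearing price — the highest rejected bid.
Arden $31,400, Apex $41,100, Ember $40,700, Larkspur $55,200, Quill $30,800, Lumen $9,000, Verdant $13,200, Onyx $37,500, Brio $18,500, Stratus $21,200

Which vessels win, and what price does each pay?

Larkspur, Apex, Ember, Onyx, Arden; each pays $30,800

Ordering the bids: 55,200 (Larkspur), 41,100 (Apex), 40,700 (Ember), 37,500 (Onyx), 31,400 (Arden), 30,800 (Quill), 21,200 (Stratus), …
Winners (5 units): Larkspur, Apex, Ember, Onyx, Arden.
Highest unsuccessful bid: $30,800 → clearing price.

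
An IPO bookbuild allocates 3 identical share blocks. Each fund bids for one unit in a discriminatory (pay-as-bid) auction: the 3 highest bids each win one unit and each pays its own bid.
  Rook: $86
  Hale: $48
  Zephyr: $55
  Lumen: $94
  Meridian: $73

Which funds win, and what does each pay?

Lumen $94, Rook $86, Meridian $73

Bids ranked high→low: 94 (Lumen), 86 (Rook), 73 (Meridian), 55 (Zephyr), 48 (Hale)
Winners (3 units): Lumen, Rook, Meridian.
Each winner pays its own bid: Lumen $94, Rook $86, Meridian $73.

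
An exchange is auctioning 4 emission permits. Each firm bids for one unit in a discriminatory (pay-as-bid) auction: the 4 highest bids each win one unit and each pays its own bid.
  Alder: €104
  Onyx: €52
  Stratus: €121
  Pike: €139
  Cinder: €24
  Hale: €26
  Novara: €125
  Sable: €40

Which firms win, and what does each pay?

Bids ranked high→low: 139 (Pike), 125 (Novara), 121 (Stratus), 104 (Alder), 52 (Onyx), 40 (Sable), …
Winners (4 units): Pike, Novara, Stratus, Alder.
Each winner pays its own bid: Pike €139, Novara €125, Stratus €121, Alder €104.

Pike €139, Novara €125, Stratus €121, Alder €104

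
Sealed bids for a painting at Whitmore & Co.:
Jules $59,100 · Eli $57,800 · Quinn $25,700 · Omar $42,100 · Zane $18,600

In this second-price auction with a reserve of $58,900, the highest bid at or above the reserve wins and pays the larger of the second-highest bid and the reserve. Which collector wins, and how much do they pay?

Bids ranked: 59,100 (Jules) > 57,800 (Eli) > 42,100 (Omar) > 25,700 (Quinn) > 18,600 (Zane)
Jules has the top bid at or above the reserve ($59,100).
max(second-highest $57,800, reserve $58,900) = $58,900.

Jules pays $58,900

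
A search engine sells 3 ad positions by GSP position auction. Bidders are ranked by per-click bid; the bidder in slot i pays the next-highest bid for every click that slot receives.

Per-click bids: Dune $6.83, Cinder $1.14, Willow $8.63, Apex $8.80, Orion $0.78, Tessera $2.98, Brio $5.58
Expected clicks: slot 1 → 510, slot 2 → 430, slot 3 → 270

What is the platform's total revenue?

Ranked by bid: $8.80 (Apex) > $8.63 (Willow) > $6.83 (Dune) > $5.58 (Brio) > …
Slot 1: Apex pays $8.63 × 510 = $4401.30
Slot 2: Willow pays $6.83 × 430 = $2936.90
Slot 3: Dune pays $5.58 × 270 = $1506.60
Total = $8844.80

Total revenue: $8844.80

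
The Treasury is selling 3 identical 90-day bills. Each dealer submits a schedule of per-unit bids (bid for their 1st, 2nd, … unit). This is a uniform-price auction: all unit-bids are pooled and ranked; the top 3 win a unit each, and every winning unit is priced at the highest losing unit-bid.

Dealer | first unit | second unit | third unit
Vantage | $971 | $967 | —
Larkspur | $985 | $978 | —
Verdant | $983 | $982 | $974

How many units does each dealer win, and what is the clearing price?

Larkspur 1, Verdant 2; clearing price $978

Pooled unit-bids ranked (top 3): 985 (Larkspur-1), 983 (Verdant-1), 982 (Verdant-2)
First bid not allocated: $978.
Allocation: Larkspur 1, Verdant 2.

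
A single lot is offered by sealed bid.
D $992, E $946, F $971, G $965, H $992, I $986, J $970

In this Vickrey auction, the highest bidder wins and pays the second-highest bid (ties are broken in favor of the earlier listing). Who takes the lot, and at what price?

Vickrey auction: the highest bidder wins and pays the second-highest bid.
Bids in order: 992 (D) > 992 (H) > 986 (I) > 971 (F) > 970 (J) > 965 (G) > …
Tie at $992 → D wins by tie-break.
Second-price: D pays H's bid of $992.

D pays $992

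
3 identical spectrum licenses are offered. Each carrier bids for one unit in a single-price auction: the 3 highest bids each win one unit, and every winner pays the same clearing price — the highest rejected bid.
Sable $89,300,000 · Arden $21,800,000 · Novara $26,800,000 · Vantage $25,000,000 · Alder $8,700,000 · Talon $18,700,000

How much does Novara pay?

Bids ranked high→low: 89,300,000 (Sable), 26,800,000 (Novara), 25,000,000 (Vantage), 21,800,000 (Arden), 18,700,000 (Talon), …
Winners (3 units): Sable, Novara, Vantage.
Highest unsuccessful bid: $21,800,000 → clearing price.
Novara wins → pays $21,800,000.

Novara pays $21,800,000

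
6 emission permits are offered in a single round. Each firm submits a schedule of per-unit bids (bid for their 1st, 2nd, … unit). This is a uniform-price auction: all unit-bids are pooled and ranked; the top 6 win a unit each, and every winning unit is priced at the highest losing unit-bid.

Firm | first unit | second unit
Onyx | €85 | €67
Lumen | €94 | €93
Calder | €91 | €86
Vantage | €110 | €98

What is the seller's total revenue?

Total revenue: €510

Merging the schedules and taking the best 6: 110 (Vantage-1), 98 (Vantage-2), 94 (Lumen-1), 93 (Lumen-2), 91 (Calder-1), 86 (Calder-2)
First bid not allocated: €85.
Allocation: Calder 2, Lumen 2, Vantage 2. Every unit priced at €85.
Revenue = 6 × 85 = €510.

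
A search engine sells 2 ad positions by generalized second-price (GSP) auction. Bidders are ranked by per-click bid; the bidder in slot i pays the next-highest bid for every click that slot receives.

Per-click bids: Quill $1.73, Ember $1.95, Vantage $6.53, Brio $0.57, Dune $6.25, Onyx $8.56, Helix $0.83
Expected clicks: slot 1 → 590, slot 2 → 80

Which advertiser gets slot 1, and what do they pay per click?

Onyx; $6.53 per click

Per-click bids in order: $8.56 (Onyx) > $6.53 (Vantage) > $6.25 (Dune) > …
Slot 1 goes to the first-ranked bidder, Onyx, who pays the next bid down: $6.53/click.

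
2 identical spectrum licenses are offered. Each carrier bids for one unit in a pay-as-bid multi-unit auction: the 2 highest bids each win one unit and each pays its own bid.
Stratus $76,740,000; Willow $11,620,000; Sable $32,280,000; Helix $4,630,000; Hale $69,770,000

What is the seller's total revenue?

Sorting: 76,740,000 (Stratus), 69,770,000 (Hale), 32,280,000 (Sable), 11,620,000 (Willow), …
Top 2: Stratus, Hale.
Total revenue = 76,740,000 + 69,770,000 = $146,510,000.

Total revenue: $146,510,000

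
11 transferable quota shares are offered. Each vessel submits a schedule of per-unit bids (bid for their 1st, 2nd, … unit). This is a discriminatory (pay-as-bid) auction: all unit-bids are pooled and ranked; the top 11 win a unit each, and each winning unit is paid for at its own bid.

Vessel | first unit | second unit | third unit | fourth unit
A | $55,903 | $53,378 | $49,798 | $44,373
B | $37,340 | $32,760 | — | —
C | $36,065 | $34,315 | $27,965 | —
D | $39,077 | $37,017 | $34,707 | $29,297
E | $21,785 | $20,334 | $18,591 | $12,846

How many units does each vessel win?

A 4, B 2, C 2, D 3

All unit-bids, highest first — top 11: 55,903 (A-1), 53,378 (A-2), 49,798 (A-3), 44,373 (A-4), 39,077 (D-1), 37,340 (B-1), 37,017 (D-2), 36,065 (C-1), 34,707 (D-3), 34,315 (C-2), 32,760 (B-2)
Next rejected bid: $29,297 (not a price — pay-as-bid).
Allocation: A 4, B 2, C 2, D 3.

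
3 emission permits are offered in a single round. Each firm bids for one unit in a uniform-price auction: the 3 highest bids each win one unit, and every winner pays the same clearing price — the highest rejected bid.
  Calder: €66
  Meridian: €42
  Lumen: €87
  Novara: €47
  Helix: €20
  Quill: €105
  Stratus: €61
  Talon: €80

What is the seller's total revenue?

Total revenue: €198

Bids ranked high→low: 105 (Quill), 87 (Lumen), 80 (Talon), 66 (Calder), 61 (Stratus), …
Winners (3 units): Quill, Lumen, Talon.
First losing bid is Calder's €66, which sets the uniform price.
Total revenue = 3 × €66 = €198.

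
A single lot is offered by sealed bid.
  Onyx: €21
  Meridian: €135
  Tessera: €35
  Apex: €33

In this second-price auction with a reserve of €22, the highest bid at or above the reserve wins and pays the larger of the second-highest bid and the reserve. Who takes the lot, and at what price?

Sorting bids: 135 (Meridian) > 35 (Tessera) > 33 (Apex) > 21 (Onyx)
Highest eligible bid: Meridian at €135.
Second-highest bid €35 exceeds the reserve €22 → payment €35.

Meridian pays €35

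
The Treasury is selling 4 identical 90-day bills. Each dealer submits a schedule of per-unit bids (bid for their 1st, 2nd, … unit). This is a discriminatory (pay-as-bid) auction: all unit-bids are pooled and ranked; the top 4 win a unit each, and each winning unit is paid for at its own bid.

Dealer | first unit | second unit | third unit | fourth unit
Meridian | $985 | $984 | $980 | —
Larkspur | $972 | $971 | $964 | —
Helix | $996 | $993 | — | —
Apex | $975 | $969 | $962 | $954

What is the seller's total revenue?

Pooled unit-bids ranked (top 4): 996 (Helix-1), 993 (Helix-2), 985 (Meridian-1), 984 (Meridian-2)
Next rejected bid: $980 (not a price — pay-as-bid).
Each winning unit pays its own bid.
Revenue = 996 + 993 + 985 + 984 = $3,958.

Total revenue: $3,958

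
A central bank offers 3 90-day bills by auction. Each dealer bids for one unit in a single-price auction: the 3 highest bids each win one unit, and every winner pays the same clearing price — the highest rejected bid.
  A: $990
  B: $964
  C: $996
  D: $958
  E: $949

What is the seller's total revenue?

Sorting: 996 (C), 990 (A), 964 (B), 958 (D), 949 (E)
The 3 highest are C, A, B.
Clearing price = highest rejected bid = $958.
Total revenue = 3 × $958 = $2,874.

Total revenue: $2,874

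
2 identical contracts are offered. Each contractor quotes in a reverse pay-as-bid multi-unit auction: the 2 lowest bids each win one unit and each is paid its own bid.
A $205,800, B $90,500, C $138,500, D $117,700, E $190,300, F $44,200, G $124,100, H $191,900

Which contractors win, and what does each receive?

Ordering the bids: 44,200 (F), 90,500 (B), 117,700 (D), 124,100 (G), …
Winners (2 units): F, B.
Each winner is paid its own bid: F $44,200, B $90,500.

F $44,200, B $90,500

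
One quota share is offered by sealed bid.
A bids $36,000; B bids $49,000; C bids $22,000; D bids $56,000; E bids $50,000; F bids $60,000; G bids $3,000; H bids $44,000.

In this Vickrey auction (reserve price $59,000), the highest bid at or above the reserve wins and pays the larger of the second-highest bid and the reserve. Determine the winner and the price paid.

F pays $59,000

Sorting bids: 60,000 (F) > 56,000 (D) > 50,000 (E) > 49,000 (B) > 44,000 (H) > 36,000 (A) > …
F has the top bid at or above the reserve ($60,000).
Second-highest bid $56,000 is below the reserve $59,000, so the reserve binds → payment $59,000.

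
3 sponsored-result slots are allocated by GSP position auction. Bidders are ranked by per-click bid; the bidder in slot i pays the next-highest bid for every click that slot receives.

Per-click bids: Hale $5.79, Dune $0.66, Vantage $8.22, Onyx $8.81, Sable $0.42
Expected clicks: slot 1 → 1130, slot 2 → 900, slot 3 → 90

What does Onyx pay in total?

Sorting advertisers: $8.81 (Onyx) > $8.22 (Vantage) > $5.79 (Hale) > $0.66 (Dune) > …
Onyx holds slot 1 → pays next bid $8.22 × 1130 clicks = $9288.60.

Onyx pays $9288.60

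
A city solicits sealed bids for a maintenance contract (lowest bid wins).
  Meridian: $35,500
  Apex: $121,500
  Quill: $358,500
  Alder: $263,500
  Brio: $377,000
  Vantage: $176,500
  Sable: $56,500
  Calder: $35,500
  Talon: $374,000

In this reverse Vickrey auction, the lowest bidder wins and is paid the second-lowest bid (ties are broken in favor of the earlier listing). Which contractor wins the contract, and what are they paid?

Reverse Vickrey auction: the lowest bidder wins and is paid the second-lowest bid.
Bids ranked: 35,500 (Meridian) < 35,500 (Calder) < 56,500 (Sable) < 121,500 (Apex) < 176,500 (Vantage) < 263,500 (Alder) < …
Meridian and Calder tie at $35,500; tie-break gives it to Meridian.
Second-price: Meridian is paid Calder's bid of $35,500.

Meridian is paid $35,500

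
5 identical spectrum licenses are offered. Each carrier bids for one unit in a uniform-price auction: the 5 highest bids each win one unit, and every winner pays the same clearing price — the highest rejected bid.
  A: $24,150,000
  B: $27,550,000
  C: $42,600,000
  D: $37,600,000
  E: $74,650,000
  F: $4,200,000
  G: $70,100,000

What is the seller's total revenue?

Bids ranked high→low: 74,650,000 (E), 70,100,000 (G), 42,600,000 (C), 37,600,000 (D), 27,550,000 (B), 24,150,000 (A), 4,200,000 (F)
Top 5: E, G, C, D, B.
Highest unsuccessful bid: $24,150,000 → clearing price.
Total revenue = 5 × $24,150,000 = $120,750,000.

Total revenue: $120,750,000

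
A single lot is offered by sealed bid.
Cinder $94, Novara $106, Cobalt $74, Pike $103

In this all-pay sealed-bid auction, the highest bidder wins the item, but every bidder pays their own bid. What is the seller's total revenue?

Bids ranked: 106 (Novara) > 103 (Pike) > 94 (Cinder) > 74 (Cobalt)
Novara wins with the top bid; all bids are sunk regardless.
Every bidder forfeits their bid regardless of winning.
Revenue = 94 + 106 + 74 + 103 = $377.

Total revenue: $377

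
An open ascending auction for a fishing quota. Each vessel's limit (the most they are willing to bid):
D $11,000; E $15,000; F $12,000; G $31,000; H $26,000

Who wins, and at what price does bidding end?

Rule: the price rises until one bidder remains; the winner pays the price at which the last rival dropped out.
Sorting limits: 31,000 (G) > 26,000 (H) > 15,000 (E) > 12,000 (F) > 11,000 (D)
Bidding ends when H exits at $26,000; G takes it.

G wins at $26,000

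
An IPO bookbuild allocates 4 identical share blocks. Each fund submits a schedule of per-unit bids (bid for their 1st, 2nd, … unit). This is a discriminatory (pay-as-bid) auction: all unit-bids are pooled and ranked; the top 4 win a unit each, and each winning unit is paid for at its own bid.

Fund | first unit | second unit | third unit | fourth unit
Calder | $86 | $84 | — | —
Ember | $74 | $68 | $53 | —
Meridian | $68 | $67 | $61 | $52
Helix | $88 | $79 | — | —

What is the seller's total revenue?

Total revenue: $337

Merging the schedules and taking the best 4: 88 (Helix-1), 86 (Calder-1), 84 (Calder-2), 79 (Helix-2)
Next rejected bid: $74 (not a price — pay-as-bid).
Each winning unit pays its own bid.
Revenue = 88 + 86 + 84 + 79 = $337.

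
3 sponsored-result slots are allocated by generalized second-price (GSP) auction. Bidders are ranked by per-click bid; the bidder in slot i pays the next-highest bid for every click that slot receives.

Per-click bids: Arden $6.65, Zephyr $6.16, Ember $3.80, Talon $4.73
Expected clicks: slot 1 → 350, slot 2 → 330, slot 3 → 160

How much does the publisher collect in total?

Total revenue: $4324.90

Ranked by bid: $6.65 (Arden) > $6.16 (Zephyr) > $4.73 (Talon) > $3.80 (Ember)
Slot 1: Arden pays $6.16 × 350 = $2156.00
Slot 2: Zephyr pays $4.73 × 330 = $1560.90
Slot 3: Talon pays $3.80 × 160 = $608.00
Total = $4324.90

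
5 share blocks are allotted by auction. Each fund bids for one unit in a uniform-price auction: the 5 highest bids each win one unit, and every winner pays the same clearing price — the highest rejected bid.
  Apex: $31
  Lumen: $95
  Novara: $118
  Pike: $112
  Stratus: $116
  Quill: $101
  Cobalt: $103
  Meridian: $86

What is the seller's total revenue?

Total revenue: $475

Bids ranked high→low: 118 (Novara), 116 (Stratus), 112 (Pike), 103 (Cobalt), 101 (Quill), 95 (Lumen), 86 (Meridian), …
Winners (5 units): Novara, Stratus, Pike, Cobalt, Quill.
First losing bid is Lumen's $95, which sets the uniform price.
Total revenue = 5 × $95 = $475.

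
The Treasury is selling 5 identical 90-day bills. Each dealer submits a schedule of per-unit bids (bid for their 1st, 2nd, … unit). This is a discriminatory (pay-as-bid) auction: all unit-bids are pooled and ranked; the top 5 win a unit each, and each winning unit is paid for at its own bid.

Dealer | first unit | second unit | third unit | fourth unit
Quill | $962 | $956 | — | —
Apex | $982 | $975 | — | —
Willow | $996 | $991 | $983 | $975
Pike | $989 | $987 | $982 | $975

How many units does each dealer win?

Pike 2, Willow 3

All unit-bids, highest first — top 5: 996 (Willow-1), 991 (Willow-2), 989 (Pike-1), 987 (Pike-2), 983 (Willow-3)
Next rejected bid: $982 (not a price — pay-as-bid).
Allocation: Pike 2, Willow 3.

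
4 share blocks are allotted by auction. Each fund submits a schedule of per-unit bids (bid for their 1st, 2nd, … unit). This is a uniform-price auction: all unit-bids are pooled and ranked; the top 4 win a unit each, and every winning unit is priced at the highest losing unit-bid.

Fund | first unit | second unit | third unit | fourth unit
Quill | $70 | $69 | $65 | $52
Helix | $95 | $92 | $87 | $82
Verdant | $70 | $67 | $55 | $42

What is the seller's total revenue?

Total revenue: $280

All unit-bids, highest first — top 4: 95 (Helix-1), 92 (Helix-2), 87 (Helix-3), 82 (Helix-4)
The (k+1)-th unit-bid is $70.
Allocation: Helix 4. Every unit priced at $70.
Revenue = 4 × 70 = $280.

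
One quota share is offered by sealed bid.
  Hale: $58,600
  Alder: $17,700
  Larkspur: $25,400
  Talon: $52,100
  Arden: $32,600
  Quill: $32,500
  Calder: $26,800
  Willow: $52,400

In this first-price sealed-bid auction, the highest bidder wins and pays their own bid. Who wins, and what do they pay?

Hale pays $58,600

Bids ranked: 58,600 (Hale) > 52,400 (Willow) > 52,100 (Talon) > 32,600 (Arden) > 32,500 (Quill) > 26,800 (Calder) > …
Hale has the highest bid and pays exactly that: $58,600.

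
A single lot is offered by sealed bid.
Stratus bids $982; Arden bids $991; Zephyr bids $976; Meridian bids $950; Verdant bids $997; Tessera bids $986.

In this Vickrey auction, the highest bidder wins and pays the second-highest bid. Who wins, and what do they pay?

Verdant pays $991

Sorting bids: 997 (Verdant) > 991 (Arden) > 986 (Tessera) > 982 (Stratus) > 976 (Zephyr) > 950 (Meridian)
Verdant wins with the highest bid; price is set by the runner-up at $991.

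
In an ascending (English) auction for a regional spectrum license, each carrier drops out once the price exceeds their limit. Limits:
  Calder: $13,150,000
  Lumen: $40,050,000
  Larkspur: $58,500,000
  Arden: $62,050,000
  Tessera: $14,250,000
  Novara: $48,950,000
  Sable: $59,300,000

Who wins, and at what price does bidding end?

Arden wins at $59,300,000

Limits in order: 62,050,000 (Arden) > 59,300,000 (Sable) > 58,500,000 (Larkspur) > 48,950,000 (Novara) > 40,050,000 (Lumen) > 14,250,000 (Tessera) > …
Sable is the last rival to drop out, at $59,300,000; Arden remains and wins at that price.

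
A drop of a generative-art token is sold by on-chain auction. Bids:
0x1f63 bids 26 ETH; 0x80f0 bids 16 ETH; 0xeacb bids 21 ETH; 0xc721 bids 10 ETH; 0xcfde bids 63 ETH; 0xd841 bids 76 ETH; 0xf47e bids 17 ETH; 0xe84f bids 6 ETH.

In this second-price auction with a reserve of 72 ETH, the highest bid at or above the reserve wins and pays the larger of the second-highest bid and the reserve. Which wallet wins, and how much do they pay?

0xd841 pays 72 ETH

Bids in order: 76 (0xd841) > 63 (0xcfde) > 26 (0x1f63) > 21 (0xeacb) > 17 (0xf47e) > 16 (0x80f0) > …
0xd841 has the top bid at or above the reserve (76 ETH).
Second-highest bid 63 ETH is below the reserve 72 ETH, so the reserve binds → payment 72 ETH.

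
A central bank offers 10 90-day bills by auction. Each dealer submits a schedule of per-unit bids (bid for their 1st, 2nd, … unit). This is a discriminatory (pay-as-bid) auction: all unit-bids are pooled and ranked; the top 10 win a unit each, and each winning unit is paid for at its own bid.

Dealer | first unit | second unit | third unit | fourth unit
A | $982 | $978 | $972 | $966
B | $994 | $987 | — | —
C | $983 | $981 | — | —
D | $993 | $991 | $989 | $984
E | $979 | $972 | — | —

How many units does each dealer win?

A 1, B 2, C 2, D 4, E 1

Merging the schedules and taking the best 10: 994 (B-1), 993 (D-1), 991 (D-2), 989 (D-3), 987 (B-2), 984 (D-4), 983 (C-1), 982 (A-1), 981 (C-2), 979 (E-1)
Next rejected bid: $978 (not a price — pay-as-bid).
Allocation: A 1, B 2, C 2, D 4, E 1.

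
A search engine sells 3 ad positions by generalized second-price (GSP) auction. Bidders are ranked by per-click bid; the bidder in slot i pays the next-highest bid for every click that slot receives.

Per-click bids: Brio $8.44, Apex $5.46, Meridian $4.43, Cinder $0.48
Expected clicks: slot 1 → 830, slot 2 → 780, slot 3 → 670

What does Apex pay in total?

Apex pays $3455.40

Ranked by bid: $8.44 (Brio) > $5.46 (Apex) > $4.43 (Meridian) > $0.48 (Cinder)
Apex holds slot 2 → pays next bid $4.43 × 780 clicks = $3455.40.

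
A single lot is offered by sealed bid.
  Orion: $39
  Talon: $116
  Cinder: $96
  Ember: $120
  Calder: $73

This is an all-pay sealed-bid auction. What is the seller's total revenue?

Bids in order: 120 (Ember) > 116 (Talon) > 96 (Cinder) > 73 (Calder) > 39 (Orion)
Every bidder forfeits their bid regardless of winning.
Revenue = 39 + 116 + 96 + 120 + 73 = $444.

Total revenue: $444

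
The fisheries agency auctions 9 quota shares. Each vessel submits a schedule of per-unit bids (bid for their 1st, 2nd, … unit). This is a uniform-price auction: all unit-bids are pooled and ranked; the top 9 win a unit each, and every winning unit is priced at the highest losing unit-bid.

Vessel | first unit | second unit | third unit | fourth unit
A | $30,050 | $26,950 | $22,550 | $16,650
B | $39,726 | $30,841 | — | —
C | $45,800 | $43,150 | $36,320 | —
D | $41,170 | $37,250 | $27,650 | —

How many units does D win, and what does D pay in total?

Merging the schedules and taking the best 9: 45,800 (C-1), 43,150 (C-2), 41,170 (D-1), 39,726 (B-1), 37,250 (D-2), 36,320 (C-3), 30,841 (B-2), 30,050 (A-1), 27,650 (D-3)
First bid not allocated: $26,950.
D wins 3 unit(s) at $26,950 each.

D: 3 units, pays $80,850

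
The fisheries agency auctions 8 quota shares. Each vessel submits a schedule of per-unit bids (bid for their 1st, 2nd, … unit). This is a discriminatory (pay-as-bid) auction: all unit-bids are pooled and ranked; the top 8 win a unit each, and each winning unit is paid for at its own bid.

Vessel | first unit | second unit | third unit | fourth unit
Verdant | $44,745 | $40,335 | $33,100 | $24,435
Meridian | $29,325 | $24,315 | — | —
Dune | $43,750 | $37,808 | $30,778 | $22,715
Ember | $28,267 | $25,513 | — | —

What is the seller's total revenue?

Total revenue: $288,108

All unit-bids, highest first — top 8: 44,745 (Verdant-1), 43,750 (Dune-1), 40,335 (Verdant-2), 37,808 (Dune-2), 33,100 (Verdant-3), 30,778 (Dune-3), 29,325 (Meridian-1), 28,267 (Ember-1)
Next rejected bid: $25,513 (not a price — pay-as-bid).
Each winning unit pays its own bid.
Revenue = 44,745 + 43,750 + 40,335 + 37,808 + 33,100 + 30,778 + 29,325 + 28,267 = $288,108.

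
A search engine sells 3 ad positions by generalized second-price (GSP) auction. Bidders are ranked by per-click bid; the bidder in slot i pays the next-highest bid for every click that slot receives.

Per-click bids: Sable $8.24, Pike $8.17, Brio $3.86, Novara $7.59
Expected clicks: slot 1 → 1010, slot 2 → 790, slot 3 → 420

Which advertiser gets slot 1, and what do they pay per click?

Sable; $8.17 per click

Sorting advertisers: $8.24 (Sable) > $8.17 (Pike) > $7.59 (Novara) > $3.86 (Brio)
Slot 1 goes to the first-ranked bidder, Sable, who pays the next bid down: $8.17/click.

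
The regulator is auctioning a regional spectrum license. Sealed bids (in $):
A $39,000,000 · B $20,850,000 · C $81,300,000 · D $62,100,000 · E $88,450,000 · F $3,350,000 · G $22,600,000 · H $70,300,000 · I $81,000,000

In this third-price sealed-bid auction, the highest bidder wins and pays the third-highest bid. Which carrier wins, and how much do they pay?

E pays $81,000,000

Bids ranked: 88,450,000 (E) > 81,300,000 (C) > 81,000,000 (I) > 70,300,000 (H) > 62,100,000 (D) > 39,000,000 (A) > …
E wins; payment is bid #3 in the ranking = $81,000,000.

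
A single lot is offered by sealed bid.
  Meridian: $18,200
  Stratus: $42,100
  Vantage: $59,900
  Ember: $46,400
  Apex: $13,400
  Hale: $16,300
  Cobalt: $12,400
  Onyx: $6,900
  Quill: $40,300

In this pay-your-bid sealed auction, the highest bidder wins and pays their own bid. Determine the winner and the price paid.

Bids in order: 59,900 (Vantage) > 46,400 (Ember) > 42,100 (Stratus) > 40,300 (Quill) > 18,200 (Meridian) > 16,300 (Hale) > …
Vantage is highest → pays own bid, $59,900.

Vantage pays $59,900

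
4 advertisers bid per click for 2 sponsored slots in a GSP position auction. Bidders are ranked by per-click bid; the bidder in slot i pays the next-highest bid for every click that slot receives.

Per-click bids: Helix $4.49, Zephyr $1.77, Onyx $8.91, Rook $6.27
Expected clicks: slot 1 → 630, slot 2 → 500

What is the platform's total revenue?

Total revenue: $6195.10

Ranked by bid: $8.91 (Onyx) > $6.27 (Rook) > $4.49 (Helix) > …
Slot 1: Onyx pays $6.27 × 630 = $3950.10
Slot 2: Rook pays $4.49 × 500 = $2245.00
Total = $6195.10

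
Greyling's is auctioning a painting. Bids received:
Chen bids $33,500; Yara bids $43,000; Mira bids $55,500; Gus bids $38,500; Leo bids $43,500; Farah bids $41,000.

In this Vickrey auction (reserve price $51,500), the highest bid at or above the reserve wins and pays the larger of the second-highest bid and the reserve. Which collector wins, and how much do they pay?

Bids in order: 55,500 (Mira) > 43,500 (Leo) > 43,000 (Yara) > 41,000 (Farah) > 38,500 (Gus) > 33,500 (Chen)
Highest eligible bid: Mira at $55,500.
Second-highest bid $43,500 is below the reserve $51,500, so the reserve binds → payment $51,500.

Mira pays $51,500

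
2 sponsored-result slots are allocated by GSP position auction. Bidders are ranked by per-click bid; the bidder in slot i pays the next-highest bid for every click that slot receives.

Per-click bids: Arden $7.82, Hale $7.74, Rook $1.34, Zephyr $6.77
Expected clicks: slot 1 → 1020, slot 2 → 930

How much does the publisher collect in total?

Total revenue: $14190.90

Per-click bids in order: $7.82 (Arden) > $7.74 (Hale) > $6.77 (Zephyr) > …
Slot 1: Arden pays $7.74 × 1020 = $7894.80
Slot 2: Hale pays $6.77 × 930 = $6296.10
Total = $14190.90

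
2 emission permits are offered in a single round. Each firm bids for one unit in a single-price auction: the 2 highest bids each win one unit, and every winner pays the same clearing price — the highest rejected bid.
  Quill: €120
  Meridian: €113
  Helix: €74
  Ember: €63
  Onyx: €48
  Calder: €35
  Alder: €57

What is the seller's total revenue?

Bids ranked high→low: 120 (Quill), 113 (Meridian), 74 (Helix), 63 (Ember), …
Top 2: Quill, Meridian.
Clearing price = highest rejected bid = €74.
Total revenue = 2 × €74 = €148.

Total revenue: €148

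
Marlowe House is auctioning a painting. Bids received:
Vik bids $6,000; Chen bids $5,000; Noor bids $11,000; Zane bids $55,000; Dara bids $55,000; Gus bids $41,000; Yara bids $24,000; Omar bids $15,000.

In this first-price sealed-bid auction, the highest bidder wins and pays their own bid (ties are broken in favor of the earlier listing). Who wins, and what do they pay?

Bids ranked: 55,000 (Zane) > 55,000 (Dara) > 41,000 (Gus) > 24,000 (Yara) > 15,000 (Omar) > 11,000 (Noor) > …
Tie at $55,000 → Zane wins by tie-break.
Zane is highest → pays own bid, $55,000.

Zane pays $55,000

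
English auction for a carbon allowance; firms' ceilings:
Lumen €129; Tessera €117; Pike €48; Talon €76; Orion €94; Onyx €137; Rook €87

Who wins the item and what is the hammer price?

Onyx wins at €129

Open ascending-bid auction: the price rises until one bidder remains; the winner pays the price at which the last rival dropped out.
Limits in order: 137 (Onyx) > 129 (Lumen) > 117 (Tessera) > 94 (Orion) > 87 (Rook) > 76 (Talon) > …
Lumen is the last rival to drop out, at €129; Onyx remains and wins at that price.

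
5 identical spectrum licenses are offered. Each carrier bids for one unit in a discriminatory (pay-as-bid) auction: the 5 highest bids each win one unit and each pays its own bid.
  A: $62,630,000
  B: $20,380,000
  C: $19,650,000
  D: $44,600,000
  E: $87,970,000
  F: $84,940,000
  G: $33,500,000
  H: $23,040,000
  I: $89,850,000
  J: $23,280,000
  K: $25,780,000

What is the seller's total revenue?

Total revenue: $369,990,000

Ordering the bids: 89,850,000 (I), 87,970,000 (E), 84,940,000 (F), 62,630,000 (A), 44,600,000 (D), 33,500,000 (G), 25,780,000 (K), …
The 5 highest are I, E, F, A, D.
Total revenue = 89,850,000 + 87,970,000 + 84,940,000 + 62,630,000 + 44,600,000 = $369,990,000.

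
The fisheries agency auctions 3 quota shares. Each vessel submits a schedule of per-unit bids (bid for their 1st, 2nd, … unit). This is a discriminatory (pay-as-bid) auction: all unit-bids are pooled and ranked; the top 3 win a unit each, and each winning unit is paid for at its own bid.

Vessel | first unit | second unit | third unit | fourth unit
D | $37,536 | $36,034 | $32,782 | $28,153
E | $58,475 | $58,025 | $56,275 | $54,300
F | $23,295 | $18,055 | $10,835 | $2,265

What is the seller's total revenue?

Merging the schedules and taking the best 3: 58,475 (E-1), 58,025 (E-2), 56,275 (E-3)
Next rejected bid: $54,300 (not a price — pay-as-bid).
Each winning unit pays its own bid.
Revenue = 58,475 + 58,025 + 56,275 = $172,775.

Total revenue: $172,775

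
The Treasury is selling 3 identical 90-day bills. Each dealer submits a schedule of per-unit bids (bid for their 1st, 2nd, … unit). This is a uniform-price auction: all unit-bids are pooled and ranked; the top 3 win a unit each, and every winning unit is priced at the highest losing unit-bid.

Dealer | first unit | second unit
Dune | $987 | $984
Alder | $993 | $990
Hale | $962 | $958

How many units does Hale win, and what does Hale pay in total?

Merging the schedules and taking the best 3: 993 (Alder-1), 990 (Alder-2), 987 (Dune-1)
The (k+1)-th unit-bid is $984.
Hale wins 0 unit(s) at $984 each.

Hale: 0 units, pays $0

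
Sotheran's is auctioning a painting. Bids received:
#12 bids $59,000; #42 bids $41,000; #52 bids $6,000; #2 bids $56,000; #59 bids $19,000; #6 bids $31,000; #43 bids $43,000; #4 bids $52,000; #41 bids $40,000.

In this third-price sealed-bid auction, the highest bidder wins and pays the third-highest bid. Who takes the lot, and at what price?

#12 pays $52,000

Sorting bids: 59,000 (#12) > 56,000 (#2) > 52,000 (#4) > 43,000 (#43) > 41,000 (#42) > 40,000 (#41) > …
#12 is highest; pays the third-highest bid, $52,000.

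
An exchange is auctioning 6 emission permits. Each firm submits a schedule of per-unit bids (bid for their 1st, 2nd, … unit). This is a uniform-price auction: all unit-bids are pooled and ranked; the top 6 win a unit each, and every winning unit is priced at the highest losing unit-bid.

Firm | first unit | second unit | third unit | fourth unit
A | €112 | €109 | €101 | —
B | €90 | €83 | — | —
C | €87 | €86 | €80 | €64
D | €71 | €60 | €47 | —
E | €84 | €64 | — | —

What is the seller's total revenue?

Pooled unit-bids ranked (top 6): 112 (A-1), 109 (A-2), 101 (A-3), 90 (B-1), 87 (C-1), 86 (C-2)
The (k+1)-th unit-bid is €84.
Allocation: A 3, B 1, C 2. Every unit priced at €84.
Revenue = 6 × 84 = €504.

Total revenue: €504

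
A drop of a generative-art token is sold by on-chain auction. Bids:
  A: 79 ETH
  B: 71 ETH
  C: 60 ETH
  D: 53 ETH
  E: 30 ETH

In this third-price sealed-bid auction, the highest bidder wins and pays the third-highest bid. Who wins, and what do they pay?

A pays 60 ETH

Bids ranked: 79 (A) > 71 (B) > 60 (C) > 53 (D) > 30 (E)
A wins; payment is bid #3 in the ranking = 60 ETH.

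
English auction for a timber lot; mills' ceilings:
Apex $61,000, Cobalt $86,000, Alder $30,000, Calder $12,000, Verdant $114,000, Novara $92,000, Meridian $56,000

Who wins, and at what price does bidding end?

Verdant wins at $92,000

Limits in order: 114,000 (Verdant) > 92,000 (Novara) > 86,000 (Cobalt) > 61,000 (Apex) > 56,000 (Meridian) > 30,000 (Alder) > …
Once the price passes $92,000, only Verdant is left; the hammer falls at Novara's limit of $92,000.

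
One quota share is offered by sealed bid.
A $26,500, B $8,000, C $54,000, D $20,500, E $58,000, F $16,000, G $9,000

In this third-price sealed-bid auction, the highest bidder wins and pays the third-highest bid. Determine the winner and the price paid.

E pays $26,500

Third-price sealed-bid auction: the highest bidder wins and pays the third-highest bid.
Bids ranked: 58,000 (E) > 54,000 (C) > 26,500 (A) > 20,500 (D) > 16,000 (F) > 9,000 (G) > …
E wins; payment is bid #3 in the ranking = $26,500.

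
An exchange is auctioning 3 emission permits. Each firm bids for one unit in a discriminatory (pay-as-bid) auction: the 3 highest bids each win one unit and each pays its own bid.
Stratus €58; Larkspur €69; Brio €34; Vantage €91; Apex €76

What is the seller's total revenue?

Total revenue: €236

Sorting: 91 (Vantage), 76 (Apex), 69 (Larkspur), 58 (Stratus), 34 (Brio)
Winners (3 units): Vantage, Apex, Larkspur.
Total revenue = 91 + 76 + 69 = €236.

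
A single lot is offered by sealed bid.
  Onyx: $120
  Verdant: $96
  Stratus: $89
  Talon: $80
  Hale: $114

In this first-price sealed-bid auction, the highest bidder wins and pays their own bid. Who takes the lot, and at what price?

Rule: the highest bidder wins and pays their own bid.
Bids in order: 120 (Onyx) > 114 (Hale) > 96 (Verdant) > 89 (Stratus) > 80 (Talon)
Onyx is highest → pays own bid, $120.

Onyx pays $120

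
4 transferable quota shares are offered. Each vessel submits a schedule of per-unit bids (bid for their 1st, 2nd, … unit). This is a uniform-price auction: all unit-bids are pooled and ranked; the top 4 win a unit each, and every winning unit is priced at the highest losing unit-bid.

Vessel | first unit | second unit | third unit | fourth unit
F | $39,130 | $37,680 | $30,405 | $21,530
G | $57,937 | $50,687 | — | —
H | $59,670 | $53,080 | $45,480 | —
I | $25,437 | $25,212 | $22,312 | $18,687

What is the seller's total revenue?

Total revenue: $181,920

Merging the schedules and taking the best 4: 59,670 (H-1), 57,937 (G-1), 53,080 (H-2), 50,687 (G-2)
Highest rejected unit-bid = $45,480.
Allocation: G 2, H 2. Every unit priced at $45,480.
Revenue = 4 × 45,480 = $181,920.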